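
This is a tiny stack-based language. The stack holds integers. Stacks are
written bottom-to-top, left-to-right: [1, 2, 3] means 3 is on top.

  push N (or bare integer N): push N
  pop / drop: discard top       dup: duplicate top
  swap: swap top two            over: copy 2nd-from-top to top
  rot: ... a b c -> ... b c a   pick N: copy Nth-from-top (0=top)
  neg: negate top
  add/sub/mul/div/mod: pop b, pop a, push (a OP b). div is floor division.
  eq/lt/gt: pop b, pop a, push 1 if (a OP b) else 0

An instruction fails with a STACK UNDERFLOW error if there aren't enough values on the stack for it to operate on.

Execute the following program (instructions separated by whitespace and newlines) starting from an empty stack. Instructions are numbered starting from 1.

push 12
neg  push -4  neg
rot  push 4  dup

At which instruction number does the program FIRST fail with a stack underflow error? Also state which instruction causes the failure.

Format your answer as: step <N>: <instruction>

Step 1 ('push 12'): stack = [12], depth = 1
Step 2 ('neg'): stack = [-12], depth = 1
Step 3 ('push -4'): stack = [-12, -4], depth = 2
Step 4 ('neg'): stack = [-12, 4], depth = 2
Step 5 ('rot'): needs 3 value(s) but depth is 2 — STACK UNDERFLOW

Answer: step 5: rot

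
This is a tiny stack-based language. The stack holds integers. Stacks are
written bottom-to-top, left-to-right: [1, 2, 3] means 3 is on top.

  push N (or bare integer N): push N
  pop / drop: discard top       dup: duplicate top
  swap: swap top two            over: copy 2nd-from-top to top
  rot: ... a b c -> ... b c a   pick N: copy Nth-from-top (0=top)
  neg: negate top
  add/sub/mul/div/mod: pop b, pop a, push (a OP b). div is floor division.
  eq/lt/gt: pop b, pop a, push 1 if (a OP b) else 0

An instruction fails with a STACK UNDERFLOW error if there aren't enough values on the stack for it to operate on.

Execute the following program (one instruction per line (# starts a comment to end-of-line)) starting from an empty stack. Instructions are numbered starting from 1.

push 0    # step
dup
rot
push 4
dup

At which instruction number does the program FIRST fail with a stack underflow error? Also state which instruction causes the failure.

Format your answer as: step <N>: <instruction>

Answer: step 3: rot

Derivation:
Step 1 ('push 0'): stack = [0], depth = 1
Step 2 ('dup'): stack = [0, 0], depth = 2
Step 3 ('rot'): needs 3 value(s) but depth is 2 — STACK UNDERFLOW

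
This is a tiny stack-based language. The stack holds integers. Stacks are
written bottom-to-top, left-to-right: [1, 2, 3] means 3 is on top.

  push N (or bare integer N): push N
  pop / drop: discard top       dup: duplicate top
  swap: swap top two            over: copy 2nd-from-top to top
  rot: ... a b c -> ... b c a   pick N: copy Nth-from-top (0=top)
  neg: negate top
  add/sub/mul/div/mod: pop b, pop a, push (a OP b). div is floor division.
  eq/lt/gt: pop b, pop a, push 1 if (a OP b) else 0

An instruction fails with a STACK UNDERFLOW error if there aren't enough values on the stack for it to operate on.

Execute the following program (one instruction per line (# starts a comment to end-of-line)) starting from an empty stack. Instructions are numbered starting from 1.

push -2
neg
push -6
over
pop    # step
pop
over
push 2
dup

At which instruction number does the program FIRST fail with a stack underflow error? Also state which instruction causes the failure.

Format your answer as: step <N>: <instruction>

Answer: step 7: over

Derivation:
Step 1 ('push -2'): stack = [-2], depth = 1
Step 2 ('neg'): stack = [2], depth = 1
Step 3 ('push -6'): stack = [2, -6], depth = 2
Step 4 ('over'): stack = [2, -6, 2], depth = 3
Step 5 ('pop'): stack = [2, -6], depth = 2
Step 6 ('pop'): stack = [2], depth = 1
Step 7 ('over'): needs 2 value(s) but depth is 1 — STACK UNDERFLOW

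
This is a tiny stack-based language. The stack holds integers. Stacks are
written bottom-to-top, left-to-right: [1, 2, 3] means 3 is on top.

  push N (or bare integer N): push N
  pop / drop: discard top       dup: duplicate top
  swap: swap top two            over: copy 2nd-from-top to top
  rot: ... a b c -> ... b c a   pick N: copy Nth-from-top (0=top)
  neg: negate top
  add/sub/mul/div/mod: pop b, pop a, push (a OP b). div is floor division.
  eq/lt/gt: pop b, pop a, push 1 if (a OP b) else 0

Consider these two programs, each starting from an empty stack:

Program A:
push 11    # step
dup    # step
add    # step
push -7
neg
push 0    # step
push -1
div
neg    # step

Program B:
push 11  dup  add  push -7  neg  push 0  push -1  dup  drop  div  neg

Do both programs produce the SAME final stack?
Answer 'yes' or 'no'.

Program A trace:
  After 'push 11': [11]
  After 'dup': [11, 11]
  After 'add': [22]
  After 'push -7': [22, -7]
  After 'neg': [22, 7]
  After 'push 0': [22, 7, 0]
  After 'push -1': [22, 7, 0, -1]
  After 'div': [22, 7, 0]
  After 'neg': [22, 7, 0]
Program A final stack: [22, 7, 0]

Program B trace:
  After 'push 11': [11]
  After 'dup': [11, 11]
  After 'add': [22]
  After 'push -7': [22, -7]
  After 'neg': [22, 7]
  After 'push 0': [22, 7, 0]
  After 'push -1': [22, 7, 0, -1]
  After 'dup': [22, 7, 0, -1, -1]
  After 'drop': [22, 7, 0, -1]
  After 'div': [22, 7, 0]
  After 'neg': [22, 7, 0]
Program B final stack: [22, 7, 0]
Same: yes

Answer: yes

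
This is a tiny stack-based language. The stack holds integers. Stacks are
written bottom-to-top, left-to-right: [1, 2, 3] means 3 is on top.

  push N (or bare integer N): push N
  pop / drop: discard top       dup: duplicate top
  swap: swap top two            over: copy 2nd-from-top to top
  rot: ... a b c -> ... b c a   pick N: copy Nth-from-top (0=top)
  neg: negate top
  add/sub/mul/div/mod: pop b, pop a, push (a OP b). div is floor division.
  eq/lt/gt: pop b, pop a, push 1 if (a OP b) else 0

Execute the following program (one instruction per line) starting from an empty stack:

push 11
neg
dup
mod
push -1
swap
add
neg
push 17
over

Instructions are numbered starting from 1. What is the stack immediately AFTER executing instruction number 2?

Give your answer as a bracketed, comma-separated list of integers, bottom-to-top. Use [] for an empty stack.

Answer: [-11]

Derivation:
Step 1 ('push 11'): [11]
Step 2 ('neg'): [-11]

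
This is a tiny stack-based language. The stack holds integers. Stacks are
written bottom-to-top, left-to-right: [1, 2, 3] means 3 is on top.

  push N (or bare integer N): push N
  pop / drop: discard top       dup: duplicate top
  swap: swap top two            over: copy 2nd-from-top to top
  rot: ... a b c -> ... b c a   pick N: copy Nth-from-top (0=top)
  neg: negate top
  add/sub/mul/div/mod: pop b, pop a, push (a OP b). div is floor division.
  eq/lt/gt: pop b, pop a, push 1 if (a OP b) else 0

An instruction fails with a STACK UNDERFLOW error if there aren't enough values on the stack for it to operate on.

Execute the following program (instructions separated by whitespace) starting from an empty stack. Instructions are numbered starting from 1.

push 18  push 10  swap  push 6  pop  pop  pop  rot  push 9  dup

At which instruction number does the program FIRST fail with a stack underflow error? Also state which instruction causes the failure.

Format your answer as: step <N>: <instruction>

Answer: step 8: rot

Derivation:
Step 1 ('push 18'): stack = [18], depth = 1
Step 2 ('push 10'): stack = [18, 10], depth = 2
Step 3 ('swap'): stack = [10, 18], depth = 2
Step 4 ('push 6'): stack = [10, 18, 6], depth = 3
Step 5 ('pop'): stack = [10, 18], depth = 2
Step 6 ('pop'): stack = [10], depth = 1
Step 7 ('pop'): stack = [], depth = 0
Step 8 ('rot'): needs 3 value(s) but depth is 0 — STACK UNDERFLOW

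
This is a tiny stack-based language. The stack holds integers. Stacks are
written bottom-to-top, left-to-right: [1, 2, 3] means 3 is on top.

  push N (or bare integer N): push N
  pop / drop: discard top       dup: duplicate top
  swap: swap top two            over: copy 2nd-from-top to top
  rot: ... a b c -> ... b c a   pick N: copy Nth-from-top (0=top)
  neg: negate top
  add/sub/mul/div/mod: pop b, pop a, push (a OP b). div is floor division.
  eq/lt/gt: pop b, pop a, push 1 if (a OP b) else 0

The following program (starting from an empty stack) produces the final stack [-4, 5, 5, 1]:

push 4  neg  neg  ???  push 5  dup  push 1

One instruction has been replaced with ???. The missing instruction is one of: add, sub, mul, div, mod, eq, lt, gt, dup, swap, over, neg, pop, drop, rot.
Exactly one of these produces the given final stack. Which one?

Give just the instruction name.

Stack before ???: [4]
Stack after ???:  [-4]
The instruction that transforms [4] -> [-4] is: neg

Answer: neg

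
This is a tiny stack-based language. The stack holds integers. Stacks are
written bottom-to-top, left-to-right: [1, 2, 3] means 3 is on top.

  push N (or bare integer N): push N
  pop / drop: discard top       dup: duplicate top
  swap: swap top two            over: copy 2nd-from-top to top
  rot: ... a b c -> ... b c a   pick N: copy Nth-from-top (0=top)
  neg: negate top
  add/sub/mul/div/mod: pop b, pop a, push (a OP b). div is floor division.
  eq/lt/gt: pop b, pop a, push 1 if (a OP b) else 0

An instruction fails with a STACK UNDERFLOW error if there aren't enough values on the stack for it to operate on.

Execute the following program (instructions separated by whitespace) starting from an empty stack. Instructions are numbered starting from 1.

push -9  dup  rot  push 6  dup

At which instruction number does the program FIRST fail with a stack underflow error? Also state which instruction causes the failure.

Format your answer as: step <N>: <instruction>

Answer: step 3: rot

Derivation:
Step 1 ('push -9'): stack = [-9], depth = 1
Step 2 ('dup'): stack = [-9, -9], depth = 2
Step 3 ('rot'): needs 3 value(s) but depth is 2 — STACK UNDERFLOW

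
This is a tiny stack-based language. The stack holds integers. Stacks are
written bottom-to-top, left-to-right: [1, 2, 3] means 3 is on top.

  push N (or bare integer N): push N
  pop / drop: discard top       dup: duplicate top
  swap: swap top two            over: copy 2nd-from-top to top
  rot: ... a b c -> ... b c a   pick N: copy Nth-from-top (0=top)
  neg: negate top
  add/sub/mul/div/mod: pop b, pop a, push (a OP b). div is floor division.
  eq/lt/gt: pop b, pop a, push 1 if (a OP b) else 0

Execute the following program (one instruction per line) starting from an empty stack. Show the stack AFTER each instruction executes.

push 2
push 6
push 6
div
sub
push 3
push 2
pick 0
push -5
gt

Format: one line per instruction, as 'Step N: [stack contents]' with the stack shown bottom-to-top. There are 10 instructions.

Step 1: [2]
Step 2: [2, 6]
Step 3: [2, 6, 6]
Step 4: [2, 1]
Step 5: [1]
Step 6: [1, 3]
Step 7: [1, 3, 2]
Step 8: [1, 3, 2, 2]
Step 9: [1, 3, 2, 2, -5]
Step 10: [1, 3, 2, 1]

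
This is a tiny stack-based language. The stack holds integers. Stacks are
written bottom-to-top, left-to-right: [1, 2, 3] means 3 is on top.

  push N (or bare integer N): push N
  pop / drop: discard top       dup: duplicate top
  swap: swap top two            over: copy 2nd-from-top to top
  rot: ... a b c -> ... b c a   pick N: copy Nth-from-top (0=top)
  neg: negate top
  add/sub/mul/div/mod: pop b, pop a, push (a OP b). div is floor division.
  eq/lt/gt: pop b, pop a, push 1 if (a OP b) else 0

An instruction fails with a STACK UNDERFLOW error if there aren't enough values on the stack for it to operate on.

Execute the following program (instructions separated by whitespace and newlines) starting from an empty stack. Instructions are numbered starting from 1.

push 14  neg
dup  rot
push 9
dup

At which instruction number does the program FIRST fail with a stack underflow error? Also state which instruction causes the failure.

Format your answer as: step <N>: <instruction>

Step 1 ('push 14'): stack = [14], depth = 1
Step 2 ('neg'): stack = [-14], depth = 1
Step 3 ('dup'): stack = [-14, -14], depth = 2
Step 4 ('rot'): needs 3 value(s) but depth is 2 — STACK UNDERFLOW

Answer: step 4: rot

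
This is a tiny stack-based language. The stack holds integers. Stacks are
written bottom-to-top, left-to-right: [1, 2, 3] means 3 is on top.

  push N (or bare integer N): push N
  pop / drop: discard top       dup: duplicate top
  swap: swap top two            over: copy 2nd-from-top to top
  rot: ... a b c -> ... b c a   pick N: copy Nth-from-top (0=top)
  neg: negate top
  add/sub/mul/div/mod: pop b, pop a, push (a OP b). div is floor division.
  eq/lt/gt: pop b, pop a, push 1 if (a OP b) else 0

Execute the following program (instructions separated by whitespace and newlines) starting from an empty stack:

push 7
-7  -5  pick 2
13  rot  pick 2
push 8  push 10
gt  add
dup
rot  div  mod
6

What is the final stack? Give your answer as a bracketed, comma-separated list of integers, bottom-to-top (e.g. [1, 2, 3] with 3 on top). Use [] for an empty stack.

Answer: [7, -7, 7, 13, -1, 6]

Derivation:
After 'push 7': [7]
After 'push -7': [7, -7]
After 'push -5': [7, -7, -5]
After 'pick 2': [7, -7, -5, 7]
After 'push 13': [7, -7, -5, 7, 13]
After 'rot': [7, -7, 7, 13, -5]
After 'pick 2': [7, -7, 7, 13, -5, 7]
After 'push 8': [7, -7, 7, 13, -5, 7, 8]
After 'push 10': [7, -7, 7, 13, -5, 7, 8, 10]
After 'gt': [7, -7, 7, 13, -5, 7, 0]
After 'add': [7, -7, 7, 13, -5, 7]
After 'dup': [7, -7, 7, 13, -5, 7, 7]
After 'rot': [7, -7, 7, 13, 7, 7, -5]
After 'div': [7, -7, 7, 13, 7, -2]
After 'mod': [7, -7, 7, 13, -1]
After 'push 6': [7, -7, 7, 13, -1, 6]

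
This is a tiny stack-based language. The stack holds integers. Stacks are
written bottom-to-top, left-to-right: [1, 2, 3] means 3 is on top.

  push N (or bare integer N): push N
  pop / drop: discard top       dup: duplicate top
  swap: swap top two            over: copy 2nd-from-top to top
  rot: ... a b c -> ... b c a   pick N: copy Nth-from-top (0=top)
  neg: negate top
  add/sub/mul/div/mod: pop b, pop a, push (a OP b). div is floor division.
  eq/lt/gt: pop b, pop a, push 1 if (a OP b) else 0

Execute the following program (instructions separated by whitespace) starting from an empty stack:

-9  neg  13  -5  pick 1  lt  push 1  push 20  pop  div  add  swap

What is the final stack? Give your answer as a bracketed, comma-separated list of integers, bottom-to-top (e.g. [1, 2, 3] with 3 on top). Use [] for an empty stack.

Answer: [14, 9]

Derivation:
After 'push -9': [-9]
After 'neg': [9]
After 'push 13': [9, 13]
After 'push -5': [9, 13, -5]
After 'pick 1': [9, 13, -5, 13]
After 'lt': [9, 13, 1]
After 'push 1': [9, 13, 1, 1]
After 'push 20': [9, 13, 1, 1, 20]
After 'pop': [9, 13, 1, 1]
After 'div': [9, 13, 1]
After 'add': [9, 14]
After 'swap': [14, 9]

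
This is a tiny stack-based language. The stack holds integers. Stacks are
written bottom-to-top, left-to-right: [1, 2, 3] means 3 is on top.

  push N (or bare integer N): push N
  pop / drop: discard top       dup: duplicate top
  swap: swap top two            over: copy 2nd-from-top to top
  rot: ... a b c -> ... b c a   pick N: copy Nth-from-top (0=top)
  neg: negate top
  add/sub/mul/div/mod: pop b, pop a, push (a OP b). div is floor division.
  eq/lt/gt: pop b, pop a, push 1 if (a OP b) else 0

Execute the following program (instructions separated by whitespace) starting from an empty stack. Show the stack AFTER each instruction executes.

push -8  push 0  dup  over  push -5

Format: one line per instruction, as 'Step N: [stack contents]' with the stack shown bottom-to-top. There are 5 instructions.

Step 1: [-8]
Step 2: [-8, 0]
Step 3: [-8, 0, 0]
Step 4: [-8, 0, 0, 0]
Step 5: [-8, 0, 0, 0, -5]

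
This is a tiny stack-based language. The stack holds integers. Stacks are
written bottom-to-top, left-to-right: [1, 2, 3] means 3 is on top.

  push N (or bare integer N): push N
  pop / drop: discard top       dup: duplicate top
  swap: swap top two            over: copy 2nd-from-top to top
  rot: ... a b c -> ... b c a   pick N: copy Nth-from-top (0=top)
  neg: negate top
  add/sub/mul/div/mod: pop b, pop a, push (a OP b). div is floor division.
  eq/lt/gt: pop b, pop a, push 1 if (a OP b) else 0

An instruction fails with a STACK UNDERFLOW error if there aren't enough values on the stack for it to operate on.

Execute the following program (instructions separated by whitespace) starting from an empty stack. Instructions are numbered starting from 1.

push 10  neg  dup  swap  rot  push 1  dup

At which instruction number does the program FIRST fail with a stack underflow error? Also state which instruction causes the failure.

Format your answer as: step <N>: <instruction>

Step 1 ('push 10'): stack = [10], depth = 1
Step 2 ('neg'): stack = [-10], depth = 1
Step 3 ('dup'): stack = [-10, -10], depth = 2
Step 4 ('swap'): stack = [-10, -10], depth = 2
Step 5 ('rot'): needs 3 value(s) but depth is 2 — STACK UNDERFLOW

Answer: step 5: rot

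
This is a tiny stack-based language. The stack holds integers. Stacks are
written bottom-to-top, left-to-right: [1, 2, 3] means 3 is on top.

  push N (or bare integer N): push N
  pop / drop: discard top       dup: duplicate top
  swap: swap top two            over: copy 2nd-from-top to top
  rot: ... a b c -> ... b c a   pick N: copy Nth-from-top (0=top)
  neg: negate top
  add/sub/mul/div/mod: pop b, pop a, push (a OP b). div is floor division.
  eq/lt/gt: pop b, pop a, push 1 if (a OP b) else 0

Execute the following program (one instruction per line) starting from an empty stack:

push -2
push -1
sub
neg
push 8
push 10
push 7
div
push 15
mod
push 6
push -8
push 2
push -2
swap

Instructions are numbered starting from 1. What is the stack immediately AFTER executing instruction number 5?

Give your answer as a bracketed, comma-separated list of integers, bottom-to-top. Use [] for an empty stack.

Answer: [1, 8]

Derivation:
Step 1 ('push -2'): [-2]
Step 2 ('push -1'): [-2, -1]
Step 3 ('sub'): [-1]
Step 4 ('neg'): [1]
Step 5 ('push 8'): [1, 8]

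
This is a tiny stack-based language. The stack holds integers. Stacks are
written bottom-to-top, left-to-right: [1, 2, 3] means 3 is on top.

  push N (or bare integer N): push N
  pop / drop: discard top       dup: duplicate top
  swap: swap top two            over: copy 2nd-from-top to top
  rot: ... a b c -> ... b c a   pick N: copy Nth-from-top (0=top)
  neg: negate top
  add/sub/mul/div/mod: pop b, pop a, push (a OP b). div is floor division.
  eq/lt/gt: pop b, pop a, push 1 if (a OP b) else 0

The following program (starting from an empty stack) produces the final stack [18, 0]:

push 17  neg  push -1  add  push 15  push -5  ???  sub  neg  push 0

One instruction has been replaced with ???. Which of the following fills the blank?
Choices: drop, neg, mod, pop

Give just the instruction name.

Stack before ???: [-18, 15, -5]
Stack after ???:  [-18, 0]
Checking each choice:
  drop: produces [33, 0]
  neg: produces [-18, -10, 0]
  mod: MATCH
  pop: produces [33, 0]


Answer: mod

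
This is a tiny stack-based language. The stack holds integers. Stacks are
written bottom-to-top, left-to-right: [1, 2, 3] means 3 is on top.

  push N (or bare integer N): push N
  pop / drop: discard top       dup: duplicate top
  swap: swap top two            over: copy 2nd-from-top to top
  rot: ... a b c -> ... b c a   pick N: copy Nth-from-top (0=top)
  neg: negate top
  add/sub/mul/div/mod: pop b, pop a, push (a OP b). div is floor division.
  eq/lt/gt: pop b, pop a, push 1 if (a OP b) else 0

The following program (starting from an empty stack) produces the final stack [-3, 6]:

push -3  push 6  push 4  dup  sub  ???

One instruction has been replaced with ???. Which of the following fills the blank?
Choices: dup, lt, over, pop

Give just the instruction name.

Stack before ???: [-3, 6, 0]
Stack after ???:  [-3, 6]
Checking each choice:
  dup: produces [-3, 6, 0, 0]
  lt: produces [-3, 0]
  over: produces [-3, 6, 0, 6]
  pop: MATCH


Answer: pop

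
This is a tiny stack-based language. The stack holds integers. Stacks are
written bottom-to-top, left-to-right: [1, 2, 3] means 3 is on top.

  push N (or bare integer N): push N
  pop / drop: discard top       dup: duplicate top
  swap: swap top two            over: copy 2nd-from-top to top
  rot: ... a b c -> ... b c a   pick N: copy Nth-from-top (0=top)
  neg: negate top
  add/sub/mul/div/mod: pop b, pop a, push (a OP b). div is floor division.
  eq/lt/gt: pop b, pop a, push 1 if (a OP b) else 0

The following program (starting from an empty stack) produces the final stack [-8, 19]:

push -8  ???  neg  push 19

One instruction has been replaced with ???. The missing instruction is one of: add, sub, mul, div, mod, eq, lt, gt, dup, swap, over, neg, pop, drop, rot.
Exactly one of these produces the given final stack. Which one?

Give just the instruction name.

Answer: neg

Derivation:
Stack before ???: [-8]
Stack after ???:  [8]
The instruction that transforms [-8] -> [8] is: neg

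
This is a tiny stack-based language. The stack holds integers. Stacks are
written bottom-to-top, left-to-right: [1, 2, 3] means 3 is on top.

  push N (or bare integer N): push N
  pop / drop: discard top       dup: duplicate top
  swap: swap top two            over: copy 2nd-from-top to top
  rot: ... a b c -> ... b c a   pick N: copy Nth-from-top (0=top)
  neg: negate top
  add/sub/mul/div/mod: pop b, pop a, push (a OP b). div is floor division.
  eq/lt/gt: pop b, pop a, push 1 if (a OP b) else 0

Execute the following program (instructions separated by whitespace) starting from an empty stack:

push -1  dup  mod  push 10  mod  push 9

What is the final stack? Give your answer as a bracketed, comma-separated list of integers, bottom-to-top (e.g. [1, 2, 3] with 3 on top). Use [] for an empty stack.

Answer: [0, 9]

Derivation:
After 'push -1': [-1]
After 'dup': [-1, -1]
After 'mod': [0]
After 'push 10': [0, 10]
After 'mod': [0]
After 'push 9': [0, 9]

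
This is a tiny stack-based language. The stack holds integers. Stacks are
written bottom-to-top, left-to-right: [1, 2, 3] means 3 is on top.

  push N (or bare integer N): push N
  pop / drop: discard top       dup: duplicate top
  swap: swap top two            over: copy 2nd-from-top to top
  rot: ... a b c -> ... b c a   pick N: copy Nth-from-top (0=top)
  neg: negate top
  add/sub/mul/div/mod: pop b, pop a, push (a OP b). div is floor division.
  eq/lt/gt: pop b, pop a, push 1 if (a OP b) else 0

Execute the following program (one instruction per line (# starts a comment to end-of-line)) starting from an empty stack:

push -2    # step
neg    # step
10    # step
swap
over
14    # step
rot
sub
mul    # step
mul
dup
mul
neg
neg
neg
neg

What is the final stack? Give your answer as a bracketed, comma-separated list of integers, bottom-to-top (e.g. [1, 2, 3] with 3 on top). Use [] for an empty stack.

After 'push -2': [-2]
After 'neg': [2]
After 'push 10': [2, 10]
After 'swap': [10, 2]
After 'over': [10, 2, 10]
After 'push 14': [10, 2, 10, 14]
After 'rot': [10, 10, 14, 2]
After 'sub': [10, 10, 12]
After 'mul': [10, 120]
After 'mul': [1200]
After 'dup': [1200, 1200]
After 'mul': [1440000]
After 'neg': [-1440000]
After 'neg': [1440000]
After 'neg': [-1440000]
After 'neg': [1440000]

Answer: [1440000]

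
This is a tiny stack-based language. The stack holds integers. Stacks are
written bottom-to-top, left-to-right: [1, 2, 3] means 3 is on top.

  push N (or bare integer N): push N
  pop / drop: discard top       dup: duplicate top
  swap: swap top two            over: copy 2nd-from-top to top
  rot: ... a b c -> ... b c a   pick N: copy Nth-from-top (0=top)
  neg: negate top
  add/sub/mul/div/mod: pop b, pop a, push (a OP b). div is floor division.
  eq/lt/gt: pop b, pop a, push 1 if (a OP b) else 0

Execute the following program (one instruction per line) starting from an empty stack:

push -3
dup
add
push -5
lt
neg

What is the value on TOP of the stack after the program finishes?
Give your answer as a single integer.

Answer: -1

Derivation:
After 'push -3': [-3]
After 'dup': [-3, -3]
After 'add': [-6]
After 'push -5': [-6, -5]
After 'lt': [1]
After 'neg': [-1]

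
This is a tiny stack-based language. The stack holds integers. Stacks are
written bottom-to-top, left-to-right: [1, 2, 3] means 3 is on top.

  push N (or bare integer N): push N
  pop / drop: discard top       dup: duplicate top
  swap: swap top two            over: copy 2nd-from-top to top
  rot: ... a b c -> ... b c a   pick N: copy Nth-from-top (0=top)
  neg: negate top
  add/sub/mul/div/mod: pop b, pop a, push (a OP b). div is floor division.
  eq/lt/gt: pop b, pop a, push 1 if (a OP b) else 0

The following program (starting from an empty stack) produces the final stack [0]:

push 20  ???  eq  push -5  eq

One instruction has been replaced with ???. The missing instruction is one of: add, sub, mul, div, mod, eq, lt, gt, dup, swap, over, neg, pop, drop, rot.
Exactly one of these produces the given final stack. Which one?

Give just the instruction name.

Answer: dup

Derivation:
Stack before ???: [20]
Stack after ???:  [20, 20]
The instruction that transforms [20] -> [20, 20] is: dup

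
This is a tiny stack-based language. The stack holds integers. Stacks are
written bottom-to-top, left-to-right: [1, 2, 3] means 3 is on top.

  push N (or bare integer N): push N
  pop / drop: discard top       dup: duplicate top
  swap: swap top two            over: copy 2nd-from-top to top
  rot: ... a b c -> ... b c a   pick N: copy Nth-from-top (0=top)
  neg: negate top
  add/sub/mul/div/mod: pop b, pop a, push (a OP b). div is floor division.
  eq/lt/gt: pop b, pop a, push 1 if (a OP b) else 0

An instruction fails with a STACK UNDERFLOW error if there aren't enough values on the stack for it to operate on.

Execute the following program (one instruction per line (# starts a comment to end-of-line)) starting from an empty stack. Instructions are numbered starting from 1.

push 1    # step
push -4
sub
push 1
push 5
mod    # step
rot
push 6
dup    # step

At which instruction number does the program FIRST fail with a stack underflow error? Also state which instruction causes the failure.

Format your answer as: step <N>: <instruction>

Answer: step 7: rot

Derivation:
Step 1 ('push 1'): stack = [1], depth = 1
Step 2 ('push -4'): stack = [1, -4], depth = 2
Step 3 ('sub'): stack = [5], depth = 1
Step 4 ('push 1'): stack = [5, 1], depth = 2
Step 5 ('push 5'): stack = [5, 1, 5], depth = 3
Step 6 ('mod'): stack = [5, 1], depth = 2
Step 7 ('rot'): needs 3 value(s) but depth is 2 — STACK UNDERFLOW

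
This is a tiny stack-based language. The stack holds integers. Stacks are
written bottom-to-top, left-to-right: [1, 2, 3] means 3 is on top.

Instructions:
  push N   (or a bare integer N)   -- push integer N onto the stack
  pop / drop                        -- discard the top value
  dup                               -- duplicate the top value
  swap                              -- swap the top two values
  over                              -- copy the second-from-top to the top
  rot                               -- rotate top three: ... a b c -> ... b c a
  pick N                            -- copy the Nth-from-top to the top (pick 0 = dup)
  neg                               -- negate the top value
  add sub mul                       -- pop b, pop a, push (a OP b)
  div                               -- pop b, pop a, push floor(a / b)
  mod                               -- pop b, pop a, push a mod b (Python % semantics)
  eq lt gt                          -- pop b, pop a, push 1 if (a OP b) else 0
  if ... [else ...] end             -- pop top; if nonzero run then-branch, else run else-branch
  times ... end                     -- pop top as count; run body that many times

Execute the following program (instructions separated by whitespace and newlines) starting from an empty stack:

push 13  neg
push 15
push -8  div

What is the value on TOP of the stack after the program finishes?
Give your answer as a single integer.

Answer: -2

Derivation:
After 'push 13': [13]
After 'neg': [-13]
After 'push 15': [-13, 15]
After 'push -8': [-13, 15, -8]
After 'div': [-13, -2]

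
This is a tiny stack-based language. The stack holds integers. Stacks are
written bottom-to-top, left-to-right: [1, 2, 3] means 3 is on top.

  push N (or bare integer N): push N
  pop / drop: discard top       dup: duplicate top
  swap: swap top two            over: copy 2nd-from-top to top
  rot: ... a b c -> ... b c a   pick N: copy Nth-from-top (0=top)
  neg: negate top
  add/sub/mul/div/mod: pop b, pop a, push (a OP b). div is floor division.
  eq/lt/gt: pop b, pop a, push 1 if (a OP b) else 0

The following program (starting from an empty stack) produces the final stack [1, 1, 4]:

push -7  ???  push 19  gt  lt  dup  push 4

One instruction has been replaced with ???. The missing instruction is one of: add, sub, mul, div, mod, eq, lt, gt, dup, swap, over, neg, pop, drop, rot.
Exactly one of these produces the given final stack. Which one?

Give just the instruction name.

Answer: dup

Derivation:
Stack before ???: [-7]
Stack after ???:  [-7, -7]
The instruction that transforms [-7] -> [-7, -7] is: dup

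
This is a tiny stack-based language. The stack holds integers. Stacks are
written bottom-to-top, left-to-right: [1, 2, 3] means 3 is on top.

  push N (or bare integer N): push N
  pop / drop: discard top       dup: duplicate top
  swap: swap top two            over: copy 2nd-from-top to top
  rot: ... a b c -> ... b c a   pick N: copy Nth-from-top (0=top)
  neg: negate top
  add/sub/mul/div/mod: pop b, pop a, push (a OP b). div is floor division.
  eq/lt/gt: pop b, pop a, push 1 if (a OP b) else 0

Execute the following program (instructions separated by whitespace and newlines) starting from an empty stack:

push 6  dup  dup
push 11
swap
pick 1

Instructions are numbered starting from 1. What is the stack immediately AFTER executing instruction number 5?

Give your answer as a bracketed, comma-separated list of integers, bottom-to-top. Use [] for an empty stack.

Step 1 ('push 6'): [6]
Step 2 ('dup'): [6, 6]
Step 3 ('dup'): [6, 6, 6]
Step 4 ('push 11'): [6, 6, 6, 11]
Step 5 ('swap'): [6, 6, 11, 6]

Answer: [6, 6, 11, 6]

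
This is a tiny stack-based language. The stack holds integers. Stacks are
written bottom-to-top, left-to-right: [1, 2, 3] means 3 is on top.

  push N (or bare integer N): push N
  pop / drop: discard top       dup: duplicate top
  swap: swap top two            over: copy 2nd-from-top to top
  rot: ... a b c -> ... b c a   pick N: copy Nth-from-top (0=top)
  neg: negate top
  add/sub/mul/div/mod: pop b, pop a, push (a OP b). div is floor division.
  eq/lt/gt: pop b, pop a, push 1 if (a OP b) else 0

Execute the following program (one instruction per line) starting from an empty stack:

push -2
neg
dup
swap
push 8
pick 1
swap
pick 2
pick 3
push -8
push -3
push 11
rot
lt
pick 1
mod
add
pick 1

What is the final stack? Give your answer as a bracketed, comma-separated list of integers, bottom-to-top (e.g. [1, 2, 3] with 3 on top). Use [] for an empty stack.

After 'push -2': [-2]
After 'neg': [2]
After 'dup': [2, 2]
After 'swap': [2, 2]
After 'push 8': [2, 2, 8]
After 'pick 1': [2, 2, 8, 2]
After 'swap': [2, 2, 2, 8]
After 'pick 2': [2, 2, 2, 8, 2]
After 'pick 3': [2, 2, 2, 8, 2, 2]
After 'push -8': [2, 2, 2, 8, 2, 2, -8]
After 'push -3': [2, 2, 2, 8, 2, 2, -8, -3]
After 'push 11': [2, 2, 2, 8, 2, 2, -8, -3, 11]
After 'rot': [2, 2, 2, 8, 2, 2, -3, 11, -8]
After 'lt': [2, 2, 2, 8, 2, 2, -3, 0]
After 'pick 1': [2, 2, 2, 8, 2, 2, -3, 0, -3]
After 'mod': [2, 2, 2, 8, 2, 2, -3, 0]
After 'add': [2, 2, 2, 8, 2, 2, -3]
After 'pick 1': [2, 2, 2, 8, 2, 2, -3, 2]

Answer: [2, 2, 2, 8, 2, 2, -3, 2]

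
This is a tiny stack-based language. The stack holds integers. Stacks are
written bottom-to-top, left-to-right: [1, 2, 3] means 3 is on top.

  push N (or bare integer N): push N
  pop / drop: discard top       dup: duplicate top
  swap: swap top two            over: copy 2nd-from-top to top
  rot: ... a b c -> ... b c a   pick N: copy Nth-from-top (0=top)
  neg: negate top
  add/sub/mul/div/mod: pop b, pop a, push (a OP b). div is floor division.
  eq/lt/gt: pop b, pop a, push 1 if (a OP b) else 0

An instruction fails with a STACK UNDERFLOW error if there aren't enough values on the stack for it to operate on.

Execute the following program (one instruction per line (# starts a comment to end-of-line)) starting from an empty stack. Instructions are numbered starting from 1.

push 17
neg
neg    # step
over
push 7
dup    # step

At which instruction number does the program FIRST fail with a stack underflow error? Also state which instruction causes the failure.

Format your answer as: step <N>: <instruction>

Step 1 ('push 17'): stack = [17], depth = 1
Step 2 ('neg'): stack = [-17], depth = 1
Step 3 ('neg'): stack = [17], depth = 1
Step 4 ('over'): needs 2 value(s) but depth is 1 — STACK UNDERFLOW

Answer: step 4: over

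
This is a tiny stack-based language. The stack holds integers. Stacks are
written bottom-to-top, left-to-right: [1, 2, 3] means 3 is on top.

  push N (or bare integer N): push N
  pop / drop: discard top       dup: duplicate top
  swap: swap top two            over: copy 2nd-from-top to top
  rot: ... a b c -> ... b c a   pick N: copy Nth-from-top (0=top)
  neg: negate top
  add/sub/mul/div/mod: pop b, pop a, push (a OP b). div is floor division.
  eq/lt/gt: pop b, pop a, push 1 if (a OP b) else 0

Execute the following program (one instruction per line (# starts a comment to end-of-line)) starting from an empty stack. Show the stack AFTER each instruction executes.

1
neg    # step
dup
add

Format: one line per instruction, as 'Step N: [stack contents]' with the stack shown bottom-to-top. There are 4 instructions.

Step 1: [1]
Step 2: [-1]
Step 3: [-1, -1]
Step 4: [-2]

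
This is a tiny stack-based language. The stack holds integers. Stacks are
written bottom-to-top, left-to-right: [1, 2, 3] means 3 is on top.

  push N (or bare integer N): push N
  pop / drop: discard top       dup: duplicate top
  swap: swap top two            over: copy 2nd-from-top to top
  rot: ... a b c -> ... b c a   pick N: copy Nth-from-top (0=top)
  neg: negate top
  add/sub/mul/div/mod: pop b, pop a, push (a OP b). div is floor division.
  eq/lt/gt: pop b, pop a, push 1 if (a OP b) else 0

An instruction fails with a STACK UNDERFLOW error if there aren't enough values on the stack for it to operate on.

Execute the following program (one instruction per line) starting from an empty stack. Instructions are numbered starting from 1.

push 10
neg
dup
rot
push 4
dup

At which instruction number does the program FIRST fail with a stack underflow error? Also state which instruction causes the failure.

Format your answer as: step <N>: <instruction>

Step 1 ('push 10'): stack = [10], depth = 1
Step 2 ('neg'): stack = [-10], depth = 1
Step 3 ('dup'): stack = [-10, -10], depth = 2
Step 4 ('rot'): needs 3 value(s) but depth is 2 — STACK UNDERFLOW

Answer: step 4: rot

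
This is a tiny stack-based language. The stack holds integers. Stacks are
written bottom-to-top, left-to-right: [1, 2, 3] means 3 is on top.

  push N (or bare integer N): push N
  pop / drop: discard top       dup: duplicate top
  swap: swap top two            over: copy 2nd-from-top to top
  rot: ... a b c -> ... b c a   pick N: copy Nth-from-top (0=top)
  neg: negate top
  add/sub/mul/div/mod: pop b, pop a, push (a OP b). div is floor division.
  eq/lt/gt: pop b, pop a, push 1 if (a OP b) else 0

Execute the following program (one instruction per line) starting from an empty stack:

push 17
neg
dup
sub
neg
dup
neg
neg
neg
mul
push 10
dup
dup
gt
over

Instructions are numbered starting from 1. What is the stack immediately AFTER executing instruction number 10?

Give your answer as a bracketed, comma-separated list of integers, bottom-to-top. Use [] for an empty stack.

Answer: [0]

Derivation:
Step 1 ('push 17'): [17]
Step 2 ('neg'): [-17]
Step 3 ('dup'): [-17, -17]
Step 4 ('sub'): [0]
Step 5 ('neg'): [0]
Step 6 ('dup'): [0, 0]
Step 7 ('neg'): [0, 0]
Step 8 ('neg'): [0, 0]
Step 9 ('neg'): [0, 0]
Step 10 ('mul'): [0]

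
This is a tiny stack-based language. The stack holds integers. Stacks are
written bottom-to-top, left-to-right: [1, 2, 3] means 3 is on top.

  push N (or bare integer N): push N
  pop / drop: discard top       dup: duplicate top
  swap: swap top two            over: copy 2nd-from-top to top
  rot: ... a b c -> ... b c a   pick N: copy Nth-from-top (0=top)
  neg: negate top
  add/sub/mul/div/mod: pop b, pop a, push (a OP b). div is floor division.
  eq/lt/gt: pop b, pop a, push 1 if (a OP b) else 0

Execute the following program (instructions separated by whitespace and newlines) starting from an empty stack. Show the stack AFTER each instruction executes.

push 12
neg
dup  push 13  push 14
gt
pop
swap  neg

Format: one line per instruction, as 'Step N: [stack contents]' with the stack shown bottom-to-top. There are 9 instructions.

Step 1: [12]
Step 2: [-12]
Step 3: [-12, -12]
Step 4: [-12, -12, 13]
Step 5: [-12, -12, 13, 14]
Step 6: [-12, -12, 0]
Step 7: [-12, -12]
Step 8: [-12, -12]
Step 9: [-12, 12]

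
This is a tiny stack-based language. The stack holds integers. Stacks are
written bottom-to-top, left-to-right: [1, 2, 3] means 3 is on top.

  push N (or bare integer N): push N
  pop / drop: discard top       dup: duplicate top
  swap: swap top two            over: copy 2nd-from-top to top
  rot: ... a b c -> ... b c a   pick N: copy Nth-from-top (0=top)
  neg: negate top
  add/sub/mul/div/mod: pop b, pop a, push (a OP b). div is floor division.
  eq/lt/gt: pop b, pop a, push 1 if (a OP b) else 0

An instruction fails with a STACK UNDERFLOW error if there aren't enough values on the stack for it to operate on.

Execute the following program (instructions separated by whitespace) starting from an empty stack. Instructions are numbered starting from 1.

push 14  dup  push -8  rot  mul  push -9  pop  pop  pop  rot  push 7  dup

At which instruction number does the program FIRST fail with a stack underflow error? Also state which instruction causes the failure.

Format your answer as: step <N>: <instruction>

Answer: step 10: rot

Derivation:
Step 1 ('push 14'): stack = [14], depth = 1
Step 2 ('dup'): stack = [14, 14], depth = 2
Step 3 ('push -8'): stack = [14, 14, -8], depth = 3
Step 4 ('rot'): stack = [14, -8, 14], depth = 3
Step 5 ('mul'): stack = [14, -112], depth = 2
Step 6 ('push -9'): stack = [14, -112, -9], depth = 3
Step 7 ('pop'): stack = [14, -112], depth = 2
Step 8 ('pop'): stack = [14], depth = 1
Step 9 ('pop'): stack = [], depth = 0
Step 10 ('rot'): needs 3 value(s) but depth is 0 — STACK UNDERFLOW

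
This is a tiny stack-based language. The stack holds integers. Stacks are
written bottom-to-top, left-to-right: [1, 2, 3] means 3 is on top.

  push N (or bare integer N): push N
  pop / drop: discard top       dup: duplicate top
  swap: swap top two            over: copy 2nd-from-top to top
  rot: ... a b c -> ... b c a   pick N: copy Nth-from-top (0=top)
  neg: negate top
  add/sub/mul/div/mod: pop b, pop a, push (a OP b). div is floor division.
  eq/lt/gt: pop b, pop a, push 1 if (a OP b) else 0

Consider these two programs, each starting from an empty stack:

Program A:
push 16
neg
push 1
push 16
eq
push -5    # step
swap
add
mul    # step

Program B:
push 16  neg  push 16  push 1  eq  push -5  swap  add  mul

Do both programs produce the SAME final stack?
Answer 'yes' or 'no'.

Program A trace:
  After 'push 16': [16]
  After 'neg': [-16]
  After 'push 1': [-16, 1]
  After 'push 16': [-16, 1, 16]
  After 'eq': [-16, 0]
  After 'push -5': [-16, 0, -5]
  After 'swap': [-16, -5, 0]
  After 'add': [-16, -5]
  After 'mul': [80]
Program A final stack: [80]

Program B trace:
  After 'push 16': [16]
  After 'neg': [-16]
  After 'push 16': [-16, 16]
  After 'push 1': [-16, 16, 1]
  After 'eq': [-16, 0]
  After 'push -5': [-16, 0, -5]
  After 'swap': [-16, -5, 0]
  After 'add': [-16, -5]
  After 'mul': [80]
Program B final stack: [80]
Same: yes

Answer: yes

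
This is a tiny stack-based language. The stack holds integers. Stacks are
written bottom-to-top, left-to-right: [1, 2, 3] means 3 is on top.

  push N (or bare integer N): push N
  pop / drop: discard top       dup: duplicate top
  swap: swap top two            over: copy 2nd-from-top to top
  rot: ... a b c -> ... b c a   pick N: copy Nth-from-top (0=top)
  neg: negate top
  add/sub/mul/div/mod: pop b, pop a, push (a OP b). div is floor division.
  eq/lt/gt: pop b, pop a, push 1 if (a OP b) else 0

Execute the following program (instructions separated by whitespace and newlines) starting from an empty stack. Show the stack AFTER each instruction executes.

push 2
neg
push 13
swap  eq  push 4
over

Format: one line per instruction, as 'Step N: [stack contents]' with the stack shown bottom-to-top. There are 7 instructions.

Step 1: [2]
Step 2: [-2]
Step 3: [-2, 13]
Step 4: [13, -2]
Step 5: [0]
Step 6: [0, 4]
Step 7: [0, 4, 0]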